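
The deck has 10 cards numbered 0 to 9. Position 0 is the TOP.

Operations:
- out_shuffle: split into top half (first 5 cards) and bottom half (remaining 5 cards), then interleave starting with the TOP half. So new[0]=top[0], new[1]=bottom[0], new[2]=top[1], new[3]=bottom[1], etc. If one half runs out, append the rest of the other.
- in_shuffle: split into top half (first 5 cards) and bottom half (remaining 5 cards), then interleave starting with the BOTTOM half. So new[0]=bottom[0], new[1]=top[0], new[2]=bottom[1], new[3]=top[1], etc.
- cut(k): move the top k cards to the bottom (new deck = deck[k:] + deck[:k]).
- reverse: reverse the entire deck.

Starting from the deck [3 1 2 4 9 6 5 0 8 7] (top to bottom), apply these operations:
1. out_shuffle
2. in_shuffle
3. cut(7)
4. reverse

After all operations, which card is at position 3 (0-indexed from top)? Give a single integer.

Answer: 6

Derivation:
After op 1 (out_shuffle): [3 6 1 5 2 0 4 8 9 7]
After op 2 (in_shuffle): [0 3 4 6 8 1 9 5 7 2]
After op 3 (cut(7)): [5 7 2 0 3 4 6 8 1 9]
After op 4 (reverse): [9 1 8 6 4 3 0 2 7 5]
Position 3: card 6.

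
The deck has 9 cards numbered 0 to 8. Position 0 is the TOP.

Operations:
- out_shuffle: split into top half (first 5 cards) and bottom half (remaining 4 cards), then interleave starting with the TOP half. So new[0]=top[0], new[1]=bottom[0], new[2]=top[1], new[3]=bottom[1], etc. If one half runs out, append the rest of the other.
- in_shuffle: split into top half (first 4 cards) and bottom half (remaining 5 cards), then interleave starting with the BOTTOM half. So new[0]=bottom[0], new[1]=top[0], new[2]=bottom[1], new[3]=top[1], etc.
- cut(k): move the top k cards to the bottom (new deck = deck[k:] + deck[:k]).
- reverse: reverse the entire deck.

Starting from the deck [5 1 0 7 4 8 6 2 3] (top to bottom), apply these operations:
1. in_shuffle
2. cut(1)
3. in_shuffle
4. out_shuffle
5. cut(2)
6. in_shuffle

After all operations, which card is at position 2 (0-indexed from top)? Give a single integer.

Answer: 4

Derivation:
After op 1 (in_shuffle): [4 5 8 1 6 0 2 7 3]
After op 2 (cut(1)): [5 8 1 6 0 2 7 3 4]
After op 3 (in_shuffle): [0 5 2 8 7 1 3 6 4]
After op 4 (out_shuffle): [0 1 5 3 2 6 8 4 7]
After op 5 (cut(2)): [5 3 2 6 8 4 7 0 1]
After op 6 (in_shuffle): [8 5 4 3 7 2 0 6 1]
Position 2: card 4.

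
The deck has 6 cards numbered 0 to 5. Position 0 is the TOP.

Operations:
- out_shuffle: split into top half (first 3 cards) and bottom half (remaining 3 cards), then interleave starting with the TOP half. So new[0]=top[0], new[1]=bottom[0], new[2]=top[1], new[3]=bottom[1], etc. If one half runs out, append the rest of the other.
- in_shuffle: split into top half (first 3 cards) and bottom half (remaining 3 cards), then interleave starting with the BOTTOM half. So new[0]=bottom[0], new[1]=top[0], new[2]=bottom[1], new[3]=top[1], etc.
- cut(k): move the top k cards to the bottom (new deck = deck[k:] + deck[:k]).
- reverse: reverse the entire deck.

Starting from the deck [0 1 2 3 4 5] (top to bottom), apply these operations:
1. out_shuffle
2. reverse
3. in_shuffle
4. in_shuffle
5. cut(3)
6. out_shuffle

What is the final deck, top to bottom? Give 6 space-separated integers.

Answer: 5 2 4 1 3 0

Derivation:
After op 1 (out_shuffle): [0 3 1 4 2 5]
After op 2 (reverse): [5 2 4 1 3 0]
After op 3 (in_shuffle): [1 5 3 2 0 4]
After op 4 (in_shuffle): [2 1 0 5 4 3]
After op 5 (cut(3)): [5 4 3 2 1 0]
After op 6 (out_shuffle): [5 2 4 1 3 0]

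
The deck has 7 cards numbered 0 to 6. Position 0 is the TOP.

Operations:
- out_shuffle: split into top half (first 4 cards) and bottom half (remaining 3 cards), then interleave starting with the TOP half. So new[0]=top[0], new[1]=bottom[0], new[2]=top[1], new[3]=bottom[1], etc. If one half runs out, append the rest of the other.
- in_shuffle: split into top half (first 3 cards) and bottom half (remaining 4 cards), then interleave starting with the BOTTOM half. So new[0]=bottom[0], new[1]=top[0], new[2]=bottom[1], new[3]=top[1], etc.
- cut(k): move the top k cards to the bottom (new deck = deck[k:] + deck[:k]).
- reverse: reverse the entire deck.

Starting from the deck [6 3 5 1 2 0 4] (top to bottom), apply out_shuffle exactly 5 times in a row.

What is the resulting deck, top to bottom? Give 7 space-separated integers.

After op 1 (out_shuffle): [6 2 3 0 5 4 1]
After op 2 (out_shuffle): [6 5 2 4 3 1 0]
After op 3 (out_shuffle): [6 3 5 1 2 0 4]
After op 4 (out_shuffle): [6 2 3 0 5 4 1]
After op 5 (out_shuffle): [6 5 2 4 3 1 0]

Answer: 6 5 2 4 3 1 0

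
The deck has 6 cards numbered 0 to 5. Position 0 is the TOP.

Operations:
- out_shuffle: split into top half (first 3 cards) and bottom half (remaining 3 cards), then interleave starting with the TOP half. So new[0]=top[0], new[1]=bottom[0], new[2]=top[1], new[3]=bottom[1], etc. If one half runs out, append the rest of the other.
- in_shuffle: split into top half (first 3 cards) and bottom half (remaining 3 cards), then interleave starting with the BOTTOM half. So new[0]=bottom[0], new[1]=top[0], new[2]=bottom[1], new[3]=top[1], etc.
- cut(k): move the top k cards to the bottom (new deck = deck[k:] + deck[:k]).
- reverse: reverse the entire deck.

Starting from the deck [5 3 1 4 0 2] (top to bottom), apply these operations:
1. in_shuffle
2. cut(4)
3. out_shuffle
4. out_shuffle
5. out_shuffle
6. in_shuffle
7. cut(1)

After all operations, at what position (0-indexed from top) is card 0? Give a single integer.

After op 1 (in_shuffle): [4 5 0 3 2 1]
After op 2 (cut(4)): [2 1 4 5 0 3]
After op 3 (out_shuffle): [2 5 1 0 4 3]
After op 4 (out_shuffle): [2 0 5 4 1 3]
After op 5 (out_shuffle): [2 4 0 1 5 3]
After op 6 (in_shuffle): [1 2 5 4 3 0]
After op 7 (cut(1)): [2 5 4 3 0 1]
Card 0 is at position 4.

Answer: 4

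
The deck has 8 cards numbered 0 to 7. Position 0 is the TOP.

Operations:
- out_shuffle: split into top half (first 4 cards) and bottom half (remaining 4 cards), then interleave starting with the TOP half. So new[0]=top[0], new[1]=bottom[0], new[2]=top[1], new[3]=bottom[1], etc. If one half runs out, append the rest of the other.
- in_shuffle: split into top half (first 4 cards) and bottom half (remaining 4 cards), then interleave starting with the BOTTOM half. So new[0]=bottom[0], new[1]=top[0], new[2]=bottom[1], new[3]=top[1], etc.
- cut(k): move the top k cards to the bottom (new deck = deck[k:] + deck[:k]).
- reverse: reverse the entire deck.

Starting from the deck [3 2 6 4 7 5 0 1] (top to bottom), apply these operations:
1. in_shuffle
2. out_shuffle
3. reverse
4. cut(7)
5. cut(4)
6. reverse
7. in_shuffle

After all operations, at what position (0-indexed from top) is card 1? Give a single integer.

After op 1 (in_shuffle): [7 3 5 2 0 6 1 4]
After op 2 (out_shuffle): [7 0 3 6 5 1 2 4]
After op 3 (reverse): [4 2 1 5 6 3 0 7]
After op 4 (cut(7)): [7 4 2 1 5 6 3 0]
After op 5 (cut(4)): [5 6 3 0 7 4 2 1]
After op 6 (reverse): [1 2 4 7 0 3 6 5]
After op 7 (in_shuffle): [0 1 3 2 6 4 5 7]
Card 1 is at position 1.

Answer: 1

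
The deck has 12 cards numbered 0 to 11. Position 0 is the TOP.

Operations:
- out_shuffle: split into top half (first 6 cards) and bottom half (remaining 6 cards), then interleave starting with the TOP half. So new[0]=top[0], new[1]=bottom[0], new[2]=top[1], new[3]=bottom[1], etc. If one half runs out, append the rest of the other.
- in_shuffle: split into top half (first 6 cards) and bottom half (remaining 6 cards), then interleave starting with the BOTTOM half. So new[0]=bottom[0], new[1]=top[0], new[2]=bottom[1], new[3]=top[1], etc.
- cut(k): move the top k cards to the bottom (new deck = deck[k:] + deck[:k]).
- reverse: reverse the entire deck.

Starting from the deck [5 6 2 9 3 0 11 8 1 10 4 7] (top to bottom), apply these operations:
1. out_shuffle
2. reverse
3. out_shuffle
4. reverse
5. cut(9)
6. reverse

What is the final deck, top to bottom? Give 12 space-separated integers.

Answer: 2 4 8 3 6 10 11 9 5 7 1 0

Derivation:
After op 1 (out_shuffle): [5 11 6 8 2 1 9 10 3 4 0 7]
After op 2 (reverse): [7 0 4 3 10 9 1 2 8 6 11 5]
After op 3 (out_shuffle): [7 1 0 2 4 8 3 6 10 11 9 5]
After op 4 (reverse): [5 9 11 10 6 3 8 4 2 0 1 7]
After op 5 (cut(9)): [0 1 7 5 9 11 10 6 3 8 4 2]
After op 6 (reverse): [2 4 8 3 6 10 11 9 5 7 1 0]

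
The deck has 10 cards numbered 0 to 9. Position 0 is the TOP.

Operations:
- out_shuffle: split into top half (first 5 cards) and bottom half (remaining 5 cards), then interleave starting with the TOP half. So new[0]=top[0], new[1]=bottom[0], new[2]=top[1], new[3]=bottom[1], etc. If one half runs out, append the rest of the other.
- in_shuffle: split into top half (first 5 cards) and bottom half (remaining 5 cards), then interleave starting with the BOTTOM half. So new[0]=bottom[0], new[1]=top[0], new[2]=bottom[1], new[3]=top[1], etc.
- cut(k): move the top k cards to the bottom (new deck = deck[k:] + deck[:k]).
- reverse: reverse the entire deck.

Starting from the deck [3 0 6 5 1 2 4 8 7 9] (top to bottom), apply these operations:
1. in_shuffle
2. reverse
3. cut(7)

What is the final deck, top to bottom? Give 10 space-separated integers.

After op 1 (in_shuffle): [2 3 4 0 8 6 7 5 9 1]
After op 2 (reverse): [1 9 5 7 6 8 0 4 3 2]
After op 3 (cut(7)): [4 3 2 1 9 5 7 6 8 0]

Answer: 4 3 2 1 9 5 7 6 8 0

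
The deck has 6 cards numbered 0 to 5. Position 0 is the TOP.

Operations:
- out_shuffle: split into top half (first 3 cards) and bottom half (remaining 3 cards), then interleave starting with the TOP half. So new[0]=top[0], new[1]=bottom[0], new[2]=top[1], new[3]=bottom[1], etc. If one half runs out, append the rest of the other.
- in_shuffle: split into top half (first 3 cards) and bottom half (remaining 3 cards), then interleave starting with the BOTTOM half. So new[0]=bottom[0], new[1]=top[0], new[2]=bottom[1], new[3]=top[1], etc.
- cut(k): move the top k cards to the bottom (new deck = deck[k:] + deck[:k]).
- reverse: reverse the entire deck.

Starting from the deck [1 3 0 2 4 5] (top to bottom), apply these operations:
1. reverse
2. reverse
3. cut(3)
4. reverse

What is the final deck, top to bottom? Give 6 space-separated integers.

Answer: 0 3 1 5 4 2

Derivation:
After op 1 (reverse): [5 4 2 0 3 1]
After op 2 (reverse): [1 3 0 2 4 5]
After op 3 (cut(3)): [2 4 5 1 3 0]
After op 4 (reverse): [0 3 1 5 4 2]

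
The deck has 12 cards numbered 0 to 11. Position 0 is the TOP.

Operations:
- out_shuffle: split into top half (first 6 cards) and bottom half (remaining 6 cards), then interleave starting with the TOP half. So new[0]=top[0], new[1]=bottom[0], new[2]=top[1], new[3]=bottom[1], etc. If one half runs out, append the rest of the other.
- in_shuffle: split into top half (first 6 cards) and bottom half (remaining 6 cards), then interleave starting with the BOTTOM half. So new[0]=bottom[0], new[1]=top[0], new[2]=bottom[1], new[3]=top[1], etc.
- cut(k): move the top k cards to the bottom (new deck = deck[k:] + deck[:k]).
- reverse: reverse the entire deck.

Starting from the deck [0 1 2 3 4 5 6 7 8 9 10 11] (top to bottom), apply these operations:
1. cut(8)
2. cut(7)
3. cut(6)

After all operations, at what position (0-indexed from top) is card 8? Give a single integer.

Answer: 11

Derivation:
After op 1 (cut(8)): [8 9 10 11 0 1 2 3 4 5 6 7]
After op 2 (cut(7)): [3 4 5 6 7 8 9 10 11 0 1 2]
After op 3 (cut(6)): [9 10 11 0 1 2 3 4 5 6 7 8]
Card 8 is at position 11.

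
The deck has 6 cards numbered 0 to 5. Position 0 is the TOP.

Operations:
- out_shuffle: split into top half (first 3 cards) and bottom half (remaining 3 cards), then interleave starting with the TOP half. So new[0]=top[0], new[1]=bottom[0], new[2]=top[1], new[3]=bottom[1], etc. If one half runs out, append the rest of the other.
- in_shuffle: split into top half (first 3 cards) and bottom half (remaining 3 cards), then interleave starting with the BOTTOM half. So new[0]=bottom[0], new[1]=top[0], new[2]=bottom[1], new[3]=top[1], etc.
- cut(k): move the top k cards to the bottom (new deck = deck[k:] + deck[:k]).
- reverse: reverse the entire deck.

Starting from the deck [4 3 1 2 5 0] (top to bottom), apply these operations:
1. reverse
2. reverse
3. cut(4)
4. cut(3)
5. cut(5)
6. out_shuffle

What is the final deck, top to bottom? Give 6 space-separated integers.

Answer: 4 2 3 5 1 0

Derivation:
After op 1 (reverse): [0 5 2 1 3 4]
After op 2 (reverse): [4 3 1 2 5 0]
After op 3 (cut(4)): [5 0 4 3 1 2]
After op 4 (cut(3)): [3 1 2 5 0 4]
After op 5 (cut(5)): [4 3 1 2 5 0]
After op 6 (out_shuffle): [4 2 3 5 1 0]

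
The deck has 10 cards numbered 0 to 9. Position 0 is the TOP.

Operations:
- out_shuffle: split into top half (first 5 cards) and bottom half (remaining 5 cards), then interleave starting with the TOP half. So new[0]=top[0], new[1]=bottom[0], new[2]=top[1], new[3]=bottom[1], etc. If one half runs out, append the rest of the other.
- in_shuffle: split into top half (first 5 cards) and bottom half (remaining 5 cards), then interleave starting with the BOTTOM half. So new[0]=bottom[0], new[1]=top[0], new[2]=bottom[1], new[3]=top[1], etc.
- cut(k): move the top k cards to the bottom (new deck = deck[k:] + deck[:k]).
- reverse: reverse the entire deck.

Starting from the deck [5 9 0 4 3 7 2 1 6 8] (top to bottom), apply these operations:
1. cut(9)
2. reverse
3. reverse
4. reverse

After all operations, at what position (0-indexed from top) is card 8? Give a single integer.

Answer: 9

Derivation:
After op 1 (cut(9)): [8 5 9 0 4 3 7 2 1 6]
After op 2 (reverse): [6 1 2 7 3 4 0 9 5 8]
After op 3 (reverse): [8 5 9 0 4 3 7 2 1 6]
After op 4 (reverse): [6 1 2 7 3 4 0 9 5 8]
Card 8 is at position 9.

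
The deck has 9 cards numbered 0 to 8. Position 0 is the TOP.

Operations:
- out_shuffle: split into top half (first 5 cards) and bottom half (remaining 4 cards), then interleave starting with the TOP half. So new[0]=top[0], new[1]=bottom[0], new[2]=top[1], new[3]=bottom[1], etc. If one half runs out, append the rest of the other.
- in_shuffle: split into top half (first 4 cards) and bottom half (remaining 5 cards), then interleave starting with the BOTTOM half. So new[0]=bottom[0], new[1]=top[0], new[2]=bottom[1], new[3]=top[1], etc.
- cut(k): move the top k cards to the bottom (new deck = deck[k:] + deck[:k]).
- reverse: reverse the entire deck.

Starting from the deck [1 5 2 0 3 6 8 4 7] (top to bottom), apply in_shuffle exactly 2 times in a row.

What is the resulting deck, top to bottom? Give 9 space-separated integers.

Answer: 8 3 2 1 4 6 0 5 7

Derivation:
After op 1 (in_shuffle): [3 1 6 5 8 2 4 0 7]
After op 2 (in_shuffle): [8 3 2 1 4 6 0 5 7]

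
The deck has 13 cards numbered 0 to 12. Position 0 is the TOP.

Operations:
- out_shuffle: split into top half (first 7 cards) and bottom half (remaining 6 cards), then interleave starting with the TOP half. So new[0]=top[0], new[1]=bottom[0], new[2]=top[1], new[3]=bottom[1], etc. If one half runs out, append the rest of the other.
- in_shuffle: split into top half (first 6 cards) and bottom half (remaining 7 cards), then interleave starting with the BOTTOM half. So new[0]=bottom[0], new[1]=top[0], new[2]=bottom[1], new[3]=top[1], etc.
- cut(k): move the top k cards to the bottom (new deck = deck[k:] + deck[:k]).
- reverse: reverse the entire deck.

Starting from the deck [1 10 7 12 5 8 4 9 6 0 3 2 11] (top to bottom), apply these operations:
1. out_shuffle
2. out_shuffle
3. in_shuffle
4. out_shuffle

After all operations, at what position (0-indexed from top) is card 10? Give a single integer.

Answer: 5

Derivation:
After op 1 (out_shuffle): [1 9 10 6 7 0 12 3 5 2 8 11 4]
After op 2 (out_shuffle): [1 3 9 5 10 2 6 8 7 11 0 4 12]
After op 3 (in_shuffle): [6 1 8 3 7 9 11 5 0 10 4 2 12]
After op 4 (out_shuffle): [6 5 1 0 8 10 3 4 7 2 9 12 11]
Card 10 is at position 5.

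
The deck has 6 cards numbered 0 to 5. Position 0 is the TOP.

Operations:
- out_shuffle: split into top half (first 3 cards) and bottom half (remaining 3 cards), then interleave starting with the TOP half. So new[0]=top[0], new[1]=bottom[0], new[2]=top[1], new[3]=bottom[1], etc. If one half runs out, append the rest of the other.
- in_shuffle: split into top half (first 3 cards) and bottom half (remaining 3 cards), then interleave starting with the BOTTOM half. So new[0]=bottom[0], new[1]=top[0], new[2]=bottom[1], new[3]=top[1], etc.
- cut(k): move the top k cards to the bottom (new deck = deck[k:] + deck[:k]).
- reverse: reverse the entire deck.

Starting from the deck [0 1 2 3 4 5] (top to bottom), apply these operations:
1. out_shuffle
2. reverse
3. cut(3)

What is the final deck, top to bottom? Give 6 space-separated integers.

After op 1 (out_shuffle): [0 3 1 4 2 5]
After op 2 (reverse): [5 2 4 1 3 0]
After op 3 (cut(3)): [1 3 0 5 2 4]

Answer: 1 3 0 5 2 4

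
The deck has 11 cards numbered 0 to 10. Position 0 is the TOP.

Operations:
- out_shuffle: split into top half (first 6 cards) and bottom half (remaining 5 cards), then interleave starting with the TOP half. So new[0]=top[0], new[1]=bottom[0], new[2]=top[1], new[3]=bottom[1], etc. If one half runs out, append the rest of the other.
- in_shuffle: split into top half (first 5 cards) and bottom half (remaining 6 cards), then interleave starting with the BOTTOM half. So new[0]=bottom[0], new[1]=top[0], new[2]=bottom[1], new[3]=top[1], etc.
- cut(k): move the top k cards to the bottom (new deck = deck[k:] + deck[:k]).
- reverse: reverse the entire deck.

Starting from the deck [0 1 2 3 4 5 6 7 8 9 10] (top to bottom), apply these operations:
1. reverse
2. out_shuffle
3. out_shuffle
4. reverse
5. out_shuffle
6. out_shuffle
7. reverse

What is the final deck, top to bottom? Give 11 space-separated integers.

After op 1 (reverse): [10 9 8 7 6 5 4 3 2 1 0]
After op 2 (out_shuffle): [10 4 9 3 8 2 7 1 6 0 5]
After op 3 (out_shuffle): [10 7 4 1 9 6 3 0 8 5 2]
After op 4 (reverse): [2 5 8 0 3 6 9 1 4 7 10]
After op 5 (out_shuffle): [2 9 5 1 8 4 0 7 3 10 6]
After op 6 (out_shuffle): [2 0 9 7 5 3 1 10 8 6 4]
After op 7 (reverse): [4 6 8 10 1 3 5 7 9 0 2]

Answer: 4 6 8 10 1 3 5 7 9 0 2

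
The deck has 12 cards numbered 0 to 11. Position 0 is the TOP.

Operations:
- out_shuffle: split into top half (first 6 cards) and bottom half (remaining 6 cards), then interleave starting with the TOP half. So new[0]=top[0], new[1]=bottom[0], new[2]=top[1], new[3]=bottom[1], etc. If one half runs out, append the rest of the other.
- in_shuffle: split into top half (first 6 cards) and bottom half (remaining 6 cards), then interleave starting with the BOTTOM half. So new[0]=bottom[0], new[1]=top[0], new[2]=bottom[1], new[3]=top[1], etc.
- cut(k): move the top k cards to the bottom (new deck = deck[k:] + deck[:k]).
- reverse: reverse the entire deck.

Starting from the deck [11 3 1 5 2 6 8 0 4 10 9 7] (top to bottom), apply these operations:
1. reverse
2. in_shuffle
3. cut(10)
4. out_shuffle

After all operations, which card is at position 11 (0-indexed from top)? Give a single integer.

Answer: 0

Derivation:
After op 1 (reverse): [7 9 10 4 0 8 6 2 5 1 3 11]
After op 2 (in_shuffle): [6 7 2 9 5 10 1 4 3 0 11 8]
After op 3 (cut(10)): [11 8 6 7 2 9 5 10 1 4 3 0]
After op 4 (out_shuffle): [11 5 8 10 6 1 7 4 2 3 9 0]
Position 11: card 0.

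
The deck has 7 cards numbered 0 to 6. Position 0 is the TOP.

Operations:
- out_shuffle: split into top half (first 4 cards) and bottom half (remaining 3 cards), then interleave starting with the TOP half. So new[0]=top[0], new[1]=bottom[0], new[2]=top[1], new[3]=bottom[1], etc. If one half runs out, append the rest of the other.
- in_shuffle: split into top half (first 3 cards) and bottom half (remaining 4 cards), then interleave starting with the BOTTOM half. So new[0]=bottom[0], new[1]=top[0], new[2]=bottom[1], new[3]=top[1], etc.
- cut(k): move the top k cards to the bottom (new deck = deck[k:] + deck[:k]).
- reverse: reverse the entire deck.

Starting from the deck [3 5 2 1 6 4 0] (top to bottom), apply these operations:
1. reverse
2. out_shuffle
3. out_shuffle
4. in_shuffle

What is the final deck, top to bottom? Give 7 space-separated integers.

After op 1 (reverse): [0 4 6 1 2 5 3]
After op 2 (out_shuffle): [0 2 4 5 6 3 1]
After op 3 (out_shuffle): [0 6 2 3 4 1 5]
After op 4 (in_shuffle): [3 0 4 6 1 2 5]

Answer: 3 0 4 6 1 2 5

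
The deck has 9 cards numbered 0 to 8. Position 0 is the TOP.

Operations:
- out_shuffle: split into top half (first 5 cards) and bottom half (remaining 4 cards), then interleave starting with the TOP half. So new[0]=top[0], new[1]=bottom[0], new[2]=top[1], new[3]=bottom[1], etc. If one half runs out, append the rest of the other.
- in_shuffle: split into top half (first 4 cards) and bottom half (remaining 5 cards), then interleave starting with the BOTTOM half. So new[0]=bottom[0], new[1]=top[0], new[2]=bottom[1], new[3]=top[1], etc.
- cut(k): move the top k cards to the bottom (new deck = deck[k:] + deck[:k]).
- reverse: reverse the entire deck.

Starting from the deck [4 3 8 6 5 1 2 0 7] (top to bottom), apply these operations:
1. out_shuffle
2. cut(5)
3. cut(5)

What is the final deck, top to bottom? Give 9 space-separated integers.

Answer: 1 3 2 8 0 6 7 5 4

Derivation:
After op 1 (out_shuffle): [4 1 3 2 8 0 6 7 5]
After op 2 (cut(5)): [0 6 7 5 4 1 3 2 8]
After op 3 (cut(5)): [1 3 2 8 0 6 7 5 4]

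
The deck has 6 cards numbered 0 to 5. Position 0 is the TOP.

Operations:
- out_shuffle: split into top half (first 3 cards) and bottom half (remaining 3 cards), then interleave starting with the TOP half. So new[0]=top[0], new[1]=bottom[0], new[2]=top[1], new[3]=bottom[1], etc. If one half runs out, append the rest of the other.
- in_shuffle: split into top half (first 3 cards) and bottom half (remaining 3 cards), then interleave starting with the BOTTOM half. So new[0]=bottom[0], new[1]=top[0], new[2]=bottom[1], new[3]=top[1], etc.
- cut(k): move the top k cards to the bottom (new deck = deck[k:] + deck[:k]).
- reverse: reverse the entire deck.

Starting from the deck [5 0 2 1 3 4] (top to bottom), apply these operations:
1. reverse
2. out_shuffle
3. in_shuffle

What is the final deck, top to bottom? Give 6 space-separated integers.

Answer: 0 4 1 2 5 3

Derivation:
After op 1 (reverse): [4 3 1 2 0 5]
After op 2 (out_shuffle): [4 2 3 0 1 5]
After op 3 (in_shuffle): [0 4 1 2 5 3]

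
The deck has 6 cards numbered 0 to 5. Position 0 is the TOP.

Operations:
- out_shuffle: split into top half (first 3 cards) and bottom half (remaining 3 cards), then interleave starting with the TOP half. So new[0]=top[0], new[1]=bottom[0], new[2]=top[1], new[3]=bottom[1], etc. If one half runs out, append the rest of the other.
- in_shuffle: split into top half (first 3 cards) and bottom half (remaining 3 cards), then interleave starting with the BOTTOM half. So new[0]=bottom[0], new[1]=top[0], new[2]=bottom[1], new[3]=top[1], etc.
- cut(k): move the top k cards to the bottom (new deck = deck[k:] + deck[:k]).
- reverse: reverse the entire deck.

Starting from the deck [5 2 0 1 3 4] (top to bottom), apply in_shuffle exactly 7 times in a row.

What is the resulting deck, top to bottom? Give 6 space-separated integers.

Answer: 1 5 3 2 4 0

Derivation:
After op 1 (in_shuffle): [1 5 3 2 4 0]
After op 2 (in_shuffle): [2 1 4 5 0 3]
After op 3 (in_shuffle): [5 2 0 1 3 4]
After op 4 (in_shuffle): [1 5 3 2 4 0]
After op 5 (in_shuffle): [2 1 4 5 0 3]
After op 6 (in_shuffle): [5 2 0 1 3 4]
After op 7 (in_shuffle): [1 5 3 2 4 0]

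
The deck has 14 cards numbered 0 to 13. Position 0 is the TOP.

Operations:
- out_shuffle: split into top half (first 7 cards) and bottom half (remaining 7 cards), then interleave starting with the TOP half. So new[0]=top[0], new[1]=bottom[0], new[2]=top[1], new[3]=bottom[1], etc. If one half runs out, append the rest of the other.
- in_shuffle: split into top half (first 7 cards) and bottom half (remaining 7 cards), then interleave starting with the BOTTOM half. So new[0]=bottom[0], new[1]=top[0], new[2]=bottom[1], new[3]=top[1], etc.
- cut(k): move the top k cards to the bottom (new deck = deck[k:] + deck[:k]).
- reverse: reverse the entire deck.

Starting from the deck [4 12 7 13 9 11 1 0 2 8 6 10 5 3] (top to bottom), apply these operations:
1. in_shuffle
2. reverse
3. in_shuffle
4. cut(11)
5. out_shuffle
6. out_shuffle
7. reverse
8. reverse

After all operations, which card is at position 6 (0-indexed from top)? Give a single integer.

After op 1 (in_shuffle): [0 4 2 12 8 7 6 13 10 9 5 11 3 1]
After op 2 (reverse): [1 3 11 5 9 10 13 6 7 8 12 2 4 0]
After op 3 (in_shuffle): [6 1 7 3 8 11 12 5 2 9 4 10 0 13]
After op 4 (cut(11)): [10 0 13 6 1 7 3 8 11 12 5 2 9 4]
After op 5 (out_shuffle): [10 8 0 11 13 12 6 5 1 2 7 9 3 4]
After op 6 (out_shuffle): [10 5 8 1 0 2 11 7 13 9 12 3 6 4]
After op 7 (reverse): [4 6 3 12 9 13 7 11 2 0 1 8 5 10]
After op 8 (reverse): [10 5 8 1 0 2 11 7 13 9 12 3 6 4]
Position 6: card 11.

Answer: 11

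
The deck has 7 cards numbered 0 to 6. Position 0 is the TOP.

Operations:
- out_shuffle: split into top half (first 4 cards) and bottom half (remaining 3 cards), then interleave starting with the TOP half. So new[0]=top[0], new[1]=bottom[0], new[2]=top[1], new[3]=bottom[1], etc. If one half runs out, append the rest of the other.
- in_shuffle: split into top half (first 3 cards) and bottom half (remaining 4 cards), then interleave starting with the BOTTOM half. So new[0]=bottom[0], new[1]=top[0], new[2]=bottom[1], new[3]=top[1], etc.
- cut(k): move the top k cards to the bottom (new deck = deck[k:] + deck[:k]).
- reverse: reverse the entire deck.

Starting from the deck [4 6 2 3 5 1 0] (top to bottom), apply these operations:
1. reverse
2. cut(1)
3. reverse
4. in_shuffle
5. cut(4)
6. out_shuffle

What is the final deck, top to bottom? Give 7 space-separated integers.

After op 1 (reverse): [0 1 5 3 2 6 4]
After op 2 (cut(1)): [1 5 3 2 6 4 0]
After op 3 (reverse): [0 4 6 2 3 5 1]
After op 4 (in_shuffle): [2 0 3 4 5 6 1]
After op 5 (cut(4)): [5 6 1 2 0 3 4]
After op 6 (out_shuffle): [5 0 6 3 1 4 2]

Answer: 5 0 6 3 1 4 2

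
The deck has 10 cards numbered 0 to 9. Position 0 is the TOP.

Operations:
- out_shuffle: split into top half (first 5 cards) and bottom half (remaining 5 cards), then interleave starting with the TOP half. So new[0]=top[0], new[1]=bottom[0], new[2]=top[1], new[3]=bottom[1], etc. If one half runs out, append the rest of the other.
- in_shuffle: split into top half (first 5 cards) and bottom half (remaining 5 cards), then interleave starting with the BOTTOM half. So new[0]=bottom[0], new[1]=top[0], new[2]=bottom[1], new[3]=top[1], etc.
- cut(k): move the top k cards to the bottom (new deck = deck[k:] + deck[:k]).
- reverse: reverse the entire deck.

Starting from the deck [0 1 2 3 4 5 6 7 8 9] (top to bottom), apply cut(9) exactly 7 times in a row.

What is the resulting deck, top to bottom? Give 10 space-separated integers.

After op 1 (cut(9)): [9 0 1 2 3 4 5 6 7 8]
After op 2 (cut(9)): [8 9 0 1 2 3 4 5 6 7]
After op 3 (cut(9)): [7 8 9 0 1 2 3 4 5 6]
After op 4 (cut(9)): [6 7 8 9 0 1 2 3 4 5]
After op 5 (cut(9)): [5 6 7 8 9 0 1 2 3 4]
After op 6 (cut(9)): [4 5 6 7 8 9 0 1 2 3]
After op 7 (cut(9)): [3 4 5 6 7 8 9 0 1 2]

Answer: 3 4 5 6 7 8 9 0 1 2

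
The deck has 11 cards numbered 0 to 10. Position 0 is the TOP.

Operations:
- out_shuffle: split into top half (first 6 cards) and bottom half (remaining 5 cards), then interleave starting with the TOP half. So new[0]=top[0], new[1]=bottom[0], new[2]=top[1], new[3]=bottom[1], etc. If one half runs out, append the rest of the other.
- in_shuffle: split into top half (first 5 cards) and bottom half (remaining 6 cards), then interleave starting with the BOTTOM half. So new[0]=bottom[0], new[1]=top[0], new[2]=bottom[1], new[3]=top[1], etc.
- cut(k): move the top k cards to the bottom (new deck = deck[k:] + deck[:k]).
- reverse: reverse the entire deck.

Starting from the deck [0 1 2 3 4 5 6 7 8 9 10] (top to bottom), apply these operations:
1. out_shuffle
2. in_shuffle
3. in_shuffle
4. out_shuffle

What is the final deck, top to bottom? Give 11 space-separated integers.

After op 1 (out_shuffle): [0 6 1 7 2 8 3 9 4 10 5]
After op 2 (in_shuffle): [8 0 3 6 9 1 4 7 10 2 5]
After op 3 (in_shuffle): [1 8 4 0 7 3 10 6 2 9 5]
After op 4 (out_shuffle): [1 10 8 6 4 2 0 9 7 5 3]

Answer: 1 10 8 6 4 2 0 9 7 5 3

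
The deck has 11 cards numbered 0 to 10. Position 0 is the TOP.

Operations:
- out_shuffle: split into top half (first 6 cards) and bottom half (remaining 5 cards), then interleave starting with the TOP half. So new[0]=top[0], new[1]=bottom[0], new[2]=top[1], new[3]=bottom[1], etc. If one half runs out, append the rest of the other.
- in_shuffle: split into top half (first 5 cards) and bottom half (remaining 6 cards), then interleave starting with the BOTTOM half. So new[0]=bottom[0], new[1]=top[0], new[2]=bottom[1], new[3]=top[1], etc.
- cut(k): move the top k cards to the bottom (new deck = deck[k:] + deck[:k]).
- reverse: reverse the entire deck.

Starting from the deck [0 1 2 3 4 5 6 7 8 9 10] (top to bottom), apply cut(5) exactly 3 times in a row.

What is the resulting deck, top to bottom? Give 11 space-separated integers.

Answer: 4 5 6 7 8 9 10 0 1 2 3

Derivation:
After op 1 (cut(5)): [5 6 7 8 9 10 0 1 2 3 4]
After op 2 (cut(5)): [10 0 1 2 3 4 5 6 7 8 9]
After op 3 (cut(5)): [4 5 6 7 8 9 10 0 1 2 3]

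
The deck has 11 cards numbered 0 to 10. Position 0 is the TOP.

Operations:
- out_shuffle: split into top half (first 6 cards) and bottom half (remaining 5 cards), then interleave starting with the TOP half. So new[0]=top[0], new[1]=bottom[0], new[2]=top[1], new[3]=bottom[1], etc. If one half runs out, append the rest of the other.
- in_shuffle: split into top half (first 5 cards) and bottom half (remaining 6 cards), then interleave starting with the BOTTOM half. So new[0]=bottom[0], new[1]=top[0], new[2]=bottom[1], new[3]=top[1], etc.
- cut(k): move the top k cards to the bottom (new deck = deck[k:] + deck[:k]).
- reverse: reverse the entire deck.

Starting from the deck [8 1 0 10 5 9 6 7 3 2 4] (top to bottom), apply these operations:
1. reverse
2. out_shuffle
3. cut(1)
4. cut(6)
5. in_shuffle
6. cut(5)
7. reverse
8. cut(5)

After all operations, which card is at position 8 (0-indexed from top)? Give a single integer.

Answer: 2

Derivation:
After op 1 (reverse): [4 2 3 7 6 9 5 10 0 1 8]
After op 2 (out_shuffle): [4 5 2 10 3 0 7 1 6 8 9]
After op 3 (cut(1)): [5 2 10 3 0 7 1 6 8 9 4]
After op 4 (cut(6)): [1 6 8 9 4 5 2 10 3 0 7]
After op 5 (in_shuffle): [5 1 2 6 10 8 3 9 0 4 7]
After op 6 (cut(5)): [8 3 9 0 4 7 5 1 2 6 10]
After op 7 (reverse): [10 6 2 1 5 7 4 0 9 3 8]
After op 8 (cut(5)): [7 4 0 9 3 8 10 6 2 1 5]
Position 8: card 2.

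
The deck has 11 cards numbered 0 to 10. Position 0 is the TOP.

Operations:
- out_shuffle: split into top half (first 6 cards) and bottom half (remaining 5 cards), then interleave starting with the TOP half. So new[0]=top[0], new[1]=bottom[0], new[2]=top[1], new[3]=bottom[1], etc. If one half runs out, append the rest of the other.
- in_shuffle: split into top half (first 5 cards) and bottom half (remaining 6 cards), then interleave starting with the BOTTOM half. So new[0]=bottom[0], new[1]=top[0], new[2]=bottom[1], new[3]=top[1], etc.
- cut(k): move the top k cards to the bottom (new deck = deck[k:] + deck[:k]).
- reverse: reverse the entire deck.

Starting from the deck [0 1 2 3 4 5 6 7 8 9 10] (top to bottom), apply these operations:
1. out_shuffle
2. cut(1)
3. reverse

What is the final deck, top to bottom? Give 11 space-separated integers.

Answer: 0 5 10 4 9 3 8 2 7 1 6

Derivation:
After op 1 (out_shuffle): [0 6 1 7 2 8 3 9 4 10 5]
After op 2 (cut(1)): [6 1 7 2 8 3 9 4 10 5 0]
After op 3 (reverse): [0 5 10 4 9 3 8 2 7 1 6]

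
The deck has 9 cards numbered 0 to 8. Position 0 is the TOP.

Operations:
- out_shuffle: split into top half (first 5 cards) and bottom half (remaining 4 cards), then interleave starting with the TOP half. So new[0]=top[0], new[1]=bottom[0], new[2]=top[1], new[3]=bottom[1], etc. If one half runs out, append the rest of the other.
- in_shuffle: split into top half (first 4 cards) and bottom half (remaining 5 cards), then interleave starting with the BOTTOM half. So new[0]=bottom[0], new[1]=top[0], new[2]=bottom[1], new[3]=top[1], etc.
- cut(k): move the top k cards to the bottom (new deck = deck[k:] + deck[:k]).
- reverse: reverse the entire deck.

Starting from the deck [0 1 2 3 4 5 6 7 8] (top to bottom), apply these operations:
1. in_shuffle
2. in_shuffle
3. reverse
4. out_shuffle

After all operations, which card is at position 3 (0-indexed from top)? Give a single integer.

Answer: 2

Derivation:
After op 1 (in_shuffle): [4 0 5 1 6 2 7 3 8]
After op 2 (in_shuffle): [6 4 2 0 7 5 3 1 8]
After op 3 (reverse): [8 1 3 5 7 0 2 4 6]
After op 4 (out_shuffle): [8 0 1 2 3 4 5 6 7]
Position 3: card 2.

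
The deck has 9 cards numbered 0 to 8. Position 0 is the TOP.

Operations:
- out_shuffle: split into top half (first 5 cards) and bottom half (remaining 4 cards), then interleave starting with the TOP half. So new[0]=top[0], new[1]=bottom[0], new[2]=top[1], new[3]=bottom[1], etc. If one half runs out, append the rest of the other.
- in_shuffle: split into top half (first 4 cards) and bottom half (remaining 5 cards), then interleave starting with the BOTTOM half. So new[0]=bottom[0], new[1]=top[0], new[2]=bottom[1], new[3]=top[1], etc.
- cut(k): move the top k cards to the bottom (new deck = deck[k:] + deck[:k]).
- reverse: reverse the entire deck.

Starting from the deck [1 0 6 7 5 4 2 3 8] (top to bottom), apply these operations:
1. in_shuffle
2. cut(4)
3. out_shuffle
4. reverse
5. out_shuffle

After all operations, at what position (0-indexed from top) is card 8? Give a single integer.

After op 1 (in_shuffle): [5 1 4 0 2 6 3 7 8]
After op 2 (cut(4)): [2 6 3 7 8 5 1 4 0]
After op 3 (out_shuffle): [2 5 6 1 3 4 7 0 8]
After op 4 (reverse): [8 0 7 4 3 1 6 5 2]
After op 5 (out_shuffle): [8 1 0 6 7 5 4 2 3]
Card 8 is at position 0.

Answer: 0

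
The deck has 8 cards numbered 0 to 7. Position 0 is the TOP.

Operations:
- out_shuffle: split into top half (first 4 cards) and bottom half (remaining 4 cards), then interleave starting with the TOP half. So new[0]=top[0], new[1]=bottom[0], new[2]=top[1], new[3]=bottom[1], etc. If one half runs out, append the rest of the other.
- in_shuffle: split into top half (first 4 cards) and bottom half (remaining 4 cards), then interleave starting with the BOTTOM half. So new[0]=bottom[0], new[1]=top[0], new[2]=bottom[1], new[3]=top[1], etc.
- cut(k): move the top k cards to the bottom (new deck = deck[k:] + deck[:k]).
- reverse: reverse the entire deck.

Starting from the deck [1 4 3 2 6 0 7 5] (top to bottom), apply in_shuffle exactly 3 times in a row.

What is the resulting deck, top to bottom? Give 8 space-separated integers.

Answer: 5 7 0 6 2 3 4 1

Derivation:
After op 1 (in_shuffle): [6 1 0 4 7 3 5 2]
After op 2 (in_shuffle): [7 6 3 1 5 0 2 4]
After op 3 (in_shuffle): [5 7 0 6 2 3 4 1]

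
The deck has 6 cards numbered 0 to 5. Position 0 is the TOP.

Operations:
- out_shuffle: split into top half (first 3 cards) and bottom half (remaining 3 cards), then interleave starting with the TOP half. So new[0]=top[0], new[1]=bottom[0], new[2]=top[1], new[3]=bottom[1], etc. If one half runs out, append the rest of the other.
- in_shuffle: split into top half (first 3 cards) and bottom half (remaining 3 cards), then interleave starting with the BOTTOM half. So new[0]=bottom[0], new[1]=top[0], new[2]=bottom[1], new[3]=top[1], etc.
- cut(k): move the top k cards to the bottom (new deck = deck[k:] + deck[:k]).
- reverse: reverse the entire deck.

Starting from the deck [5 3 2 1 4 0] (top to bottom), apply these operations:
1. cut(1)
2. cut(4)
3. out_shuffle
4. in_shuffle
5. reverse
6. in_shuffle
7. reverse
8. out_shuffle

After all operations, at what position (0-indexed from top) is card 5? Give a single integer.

Answer: 3

Derivation:
After op 1 (cut(1)): [3 2 1 4 0 5]
After op 2 (cut(4)): [0 5 3 2 1 4]
After op 3 (out_shuffle): [0 2 5 1 3 4]
After op 4 (in_shuffle): [1 0 3 2 4 5]
After op 5 (reverse): [5 4 2 3 0 1]
After op 6 (in_shuffle): [3 5 0 4 1 2]
After op 7 (reverse): [2 1 4 0 5 3]
After op 8 (out_shuffle): [2 0 1 5 4 3]
Card 5 is at position 3.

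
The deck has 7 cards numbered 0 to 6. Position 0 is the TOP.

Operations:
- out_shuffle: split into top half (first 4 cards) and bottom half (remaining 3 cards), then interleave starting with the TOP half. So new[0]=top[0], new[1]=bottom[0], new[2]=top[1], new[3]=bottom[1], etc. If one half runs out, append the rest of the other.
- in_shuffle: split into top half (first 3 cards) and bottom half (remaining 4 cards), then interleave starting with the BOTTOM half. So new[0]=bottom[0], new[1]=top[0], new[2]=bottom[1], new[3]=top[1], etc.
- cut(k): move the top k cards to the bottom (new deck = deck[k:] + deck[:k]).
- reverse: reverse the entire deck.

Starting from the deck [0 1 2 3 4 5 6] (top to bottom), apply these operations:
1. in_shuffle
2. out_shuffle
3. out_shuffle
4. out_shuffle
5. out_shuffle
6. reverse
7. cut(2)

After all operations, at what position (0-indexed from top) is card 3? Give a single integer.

Answer: 4

Derivation:
After op 1 (in_shuffle): [3 0 4 1 5 2 6]
After op 2 (out_shuffle): [3 5 0 2 4 6 1]
After op 3 (out_shuffle): [3 4 5 6 0 1 2]
After op 4 (out_shuffle): [3 0 4 1 5 2 6]
After op 5 (out_shuffle): [3 5 0 2 4 6 1]
After op 6 (reverse): [1 6 4 2 0 5 3]
After op 7 (cut(2)): [4 2 0 5 3 1 6]
Card 3 is at position 4.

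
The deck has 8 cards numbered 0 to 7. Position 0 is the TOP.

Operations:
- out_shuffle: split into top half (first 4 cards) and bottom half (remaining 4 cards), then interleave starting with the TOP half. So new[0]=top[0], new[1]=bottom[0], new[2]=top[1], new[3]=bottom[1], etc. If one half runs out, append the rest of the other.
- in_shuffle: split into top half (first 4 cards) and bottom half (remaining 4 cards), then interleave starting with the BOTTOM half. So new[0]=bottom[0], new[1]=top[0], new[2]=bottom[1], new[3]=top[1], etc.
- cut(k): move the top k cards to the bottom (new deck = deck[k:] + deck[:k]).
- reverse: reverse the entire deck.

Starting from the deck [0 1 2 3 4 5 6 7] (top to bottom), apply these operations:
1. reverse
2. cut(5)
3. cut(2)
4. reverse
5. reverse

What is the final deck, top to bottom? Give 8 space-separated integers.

Answer: 0 7 6 5 4 3 2 1

Derivation:
After op 1 (reverse): [7 6 5 4 3 2 1 0]
After op 2 (cut(5)): [2 1 0 7 6 5 4 3]
After op 3 (cut(2)): [0 7 6 5 4 3 2 1]
After op 4 (reverse): [1 2 3 4 5 6 7 0]
After op 5 (reverse): [0 7 6 5 4 3 2 1]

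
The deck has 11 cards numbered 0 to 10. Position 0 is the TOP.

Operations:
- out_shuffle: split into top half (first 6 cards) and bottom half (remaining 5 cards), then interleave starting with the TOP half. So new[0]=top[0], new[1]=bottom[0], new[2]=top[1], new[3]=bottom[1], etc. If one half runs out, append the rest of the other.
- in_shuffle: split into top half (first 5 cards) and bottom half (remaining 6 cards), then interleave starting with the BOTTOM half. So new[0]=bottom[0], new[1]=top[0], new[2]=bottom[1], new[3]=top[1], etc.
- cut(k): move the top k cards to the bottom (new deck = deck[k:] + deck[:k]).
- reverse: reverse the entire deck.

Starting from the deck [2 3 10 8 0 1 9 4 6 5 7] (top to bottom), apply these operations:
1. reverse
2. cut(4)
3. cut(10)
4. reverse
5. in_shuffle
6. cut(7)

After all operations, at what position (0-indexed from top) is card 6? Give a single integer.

Answer: 5

Derivation:
After op 1 (reverse): [7 5 6 4 9 1 0 8 10 3 2]
After op 2 (cut(4)): [9 1 0 8 10 3 2 7 5 6 4]
After op 3 (cut(10)): [4 9 1 0 8 10 3 2 7 5 6]
After op 4 (reverse): [6 5 7 2 3 10 8 0 1 9 4]
After op 5 (in_shuffle): [10 6 8 5 0 7 1 2 9 3 4]
After op 6 (cut(7)): [2 9 3 4 10 6 8 5 0 7 1]
Card 6 is at position 5.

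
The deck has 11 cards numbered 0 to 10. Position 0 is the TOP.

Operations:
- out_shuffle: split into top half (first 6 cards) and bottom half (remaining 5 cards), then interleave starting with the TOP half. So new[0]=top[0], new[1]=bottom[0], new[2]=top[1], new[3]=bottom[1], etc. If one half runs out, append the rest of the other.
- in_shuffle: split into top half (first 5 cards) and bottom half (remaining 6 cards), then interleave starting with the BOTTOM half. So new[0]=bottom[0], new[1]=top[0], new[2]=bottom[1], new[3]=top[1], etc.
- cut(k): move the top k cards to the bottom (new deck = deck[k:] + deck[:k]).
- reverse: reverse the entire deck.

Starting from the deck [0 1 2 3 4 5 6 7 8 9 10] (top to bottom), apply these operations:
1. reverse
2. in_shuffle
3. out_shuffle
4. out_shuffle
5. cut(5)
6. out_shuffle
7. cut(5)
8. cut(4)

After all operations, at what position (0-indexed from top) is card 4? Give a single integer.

Answer: 8

Derivation:
After op 1 (reverse): [10 9 8 7 6 5 4 3 2 1 0]
After op 2 (in_shuffle): [5 10 4 9 3 8 2 7 1 6 0]
After op 3 (out_shuffle): [5 2 10 7 4 1 9 6 3 0 8]
After op 4 (out_shuffle): [5 9 2 6 10 3 7 0 4 8 1]
After op 5 (cut(5)): [3 7 0 4 8 1 5 9 2 6 10]
After op 6 (out_shuffle): [3 5 7 9 0 2 4 6 8 10 1]
After op 7 (cut(5)): [2 4 6 8 10 1 3 5 7 9 0]
After op 8 (cut(4)): [10 1 3 5 7 9 0 2 4 6 8]
Card 4 is at position 8.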